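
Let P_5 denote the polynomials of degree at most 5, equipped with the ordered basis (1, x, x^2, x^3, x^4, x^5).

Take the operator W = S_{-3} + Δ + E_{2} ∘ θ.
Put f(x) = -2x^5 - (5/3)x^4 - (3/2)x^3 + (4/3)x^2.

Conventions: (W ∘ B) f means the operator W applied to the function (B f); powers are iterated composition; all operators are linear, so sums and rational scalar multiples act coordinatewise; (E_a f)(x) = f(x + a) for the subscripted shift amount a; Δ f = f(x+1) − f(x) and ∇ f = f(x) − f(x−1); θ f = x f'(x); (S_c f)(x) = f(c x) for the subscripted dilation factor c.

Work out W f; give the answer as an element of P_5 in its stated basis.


the result is g(x) = 476x^5 - (755/3)x^4 - 444x^3 - (6041/6)x^2 - (6451/6)x - 2735/6

S_{-3} f = 486x^5 - 135x^4 + (81/2)x^3 + 12x^2
Δ f = -10x^4 - (80/3)x^3 - (69/2)x^2 - (37/2)x - 23/6
θ f = -10x^5 - (20/3)x^4 - (9/2)x^3 + (8/3)x^2
E_{2} θ f = -10x^5 - (320/3)x^4 - (2747/6)x^3 - (2953/3)x^2 - (3170/3)x - 452
(S_{-3} + Δ + E_{2} ∘ θ) f = 476x^5 - (755/3)x^4 - 444x^3 - (6041/6)x^2 - (6451/6)x - 2735/6


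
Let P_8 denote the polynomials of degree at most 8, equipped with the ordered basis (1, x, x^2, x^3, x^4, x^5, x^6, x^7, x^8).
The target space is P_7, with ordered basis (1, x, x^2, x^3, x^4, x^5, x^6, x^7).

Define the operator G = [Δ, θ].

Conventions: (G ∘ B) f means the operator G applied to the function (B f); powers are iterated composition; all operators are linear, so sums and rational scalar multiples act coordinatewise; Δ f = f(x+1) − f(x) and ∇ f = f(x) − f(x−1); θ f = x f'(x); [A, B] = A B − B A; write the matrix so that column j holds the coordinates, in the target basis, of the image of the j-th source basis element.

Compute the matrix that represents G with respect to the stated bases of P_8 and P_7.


image of 1: 0
image of x: 1
image of x^2: 2x + 2
image of x^3: 3x^2 + 6x + 3
image of x^4: 4x^3 + 12x^2 + 12x + 4
image of x^5: 5x^4 + 20x^3 + 30x^2 + 20x + 5
image of x^6: 6x^5 + 30x^4 + 60x^3 + 60x^2 + 30x + 6
image of x^7: 7x^6 + 42x^5 + 105x^4 + 140x^3 + 105x^2 + 42x + 7
image of x^8: 8x^7 + 56x^6 + 168x^5 + 280x^4 + 280x^3 + 168x^2 + 56x + 8
each image's coordinates form column j of the matrix

the matrix is [[0, 1, 2, 3, 4, 5, 6, 7, 8]; [0, 0, 2, 6, 12, 20, 30, 42, 56]; [0, 0, 0, 3, 12, 30, 60, 105, 168]; [0, 0, 0, 0, 4, 20, 60, 140, 280]; [0, 0, 0, 0, 0, 5, 30, 105, 280]; [0, 0, 0, 0, 0, 0, 6, 42, 168]; [0, 0, 0, 0, 0, 0, 0, 7, 56]; [0, 0, 0, 0, 0, 0, 0, 0, 8]] (rows listed top to bottom)


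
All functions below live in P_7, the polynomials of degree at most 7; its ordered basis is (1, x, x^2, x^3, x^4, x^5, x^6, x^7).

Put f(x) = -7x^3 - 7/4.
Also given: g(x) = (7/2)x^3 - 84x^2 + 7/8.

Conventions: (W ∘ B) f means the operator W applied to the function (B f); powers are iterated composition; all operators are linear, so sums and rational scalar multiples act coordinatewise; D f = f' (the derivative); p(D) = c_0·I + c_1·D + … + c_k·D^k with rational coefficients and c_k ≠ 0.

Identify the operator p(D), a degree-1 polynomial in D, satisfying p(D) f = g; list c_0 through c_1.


D^0 f = -7x^3 - 7/4
D^1 f = -21x^2
matching coefficients of g against c_0 f + c_1 Df + … from the top degree down determines the c_i
solution: c_0 = -1/2, c_1 = 4

c_0 = -1/2, c_1 = 4


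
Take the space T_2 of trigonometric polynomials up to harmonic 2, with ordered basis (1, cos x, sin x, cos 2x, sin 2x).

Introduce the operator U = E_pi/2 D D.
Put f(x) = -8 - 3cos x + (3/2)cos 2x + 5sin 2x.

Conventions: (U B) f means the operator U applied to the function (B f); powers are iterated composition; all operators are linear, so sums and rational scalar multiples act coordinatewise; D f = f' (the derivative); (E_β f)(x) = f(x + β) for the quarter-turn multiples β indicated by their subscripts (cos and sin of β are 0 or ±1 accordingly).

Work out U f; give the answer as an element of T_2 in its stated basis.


D f = 3sin x + 10cos 2x - 3sin 2x
D D f = 3cos x - 6cos 2x - 20sin 2x
E_pi/2 D D f = -3sin x + 6cos 2x + 20sin 2x

g(x) = -3sin x + 6cos 2x + 20sin 2x


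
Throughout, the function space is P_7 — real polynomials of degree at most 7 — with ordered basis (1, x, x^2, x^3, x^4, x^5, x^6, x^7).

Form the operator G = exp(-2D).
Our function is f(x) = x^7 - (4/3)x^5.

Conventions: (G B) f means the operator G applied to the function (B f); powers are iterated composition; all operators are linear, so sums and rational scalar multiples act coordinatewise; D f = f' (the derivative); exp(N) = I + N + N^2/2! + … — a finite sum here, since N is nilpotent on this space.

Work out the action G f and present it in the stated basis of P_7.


the result is g(x) = x^7 - 14x^6 + (248/3)x^5 - (800/3)x^4 + (1520/3)x^3 - (1696/3)x^2 + (1024/3)x - 256/3

order-1 term: -14x^6 + (40/3)x^4
order-2 term: 84x^5 - (160/3)x^3
order-3 term: -280x^4 + (320/3)x^2
order-4 term: 560x^3 - (320/3)x
order-5 term: -672x^2 + 128/3
order-6 term: 448x
order-7 term: -128
the series for exp(-2D) f terminates at order 7
exp(-2D) f = x^7 - 14x^6 + (248/3)x^5 - (800/3)x^4 + (1520/3)x^3 - (1696/3)x^2 + (1024/3)x - 256/3


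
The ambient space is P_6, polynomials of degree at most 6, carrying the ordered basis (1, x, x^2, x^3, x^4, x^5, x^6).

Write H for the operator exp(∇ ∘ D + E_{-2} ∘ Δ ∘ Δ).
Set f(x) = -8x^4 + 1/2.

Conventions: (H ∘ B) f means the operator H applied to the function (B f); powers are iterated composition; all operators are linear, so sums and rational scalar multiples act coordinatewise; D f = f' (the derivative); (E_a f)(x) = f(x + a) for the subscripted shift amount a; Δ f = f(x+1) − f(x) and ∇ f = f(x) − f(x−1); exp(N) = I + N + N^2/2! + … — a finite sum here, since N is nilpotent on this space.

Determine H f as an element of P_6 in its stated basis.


the image equals g(x) = -8x^4 - 192x^2 + 288x - 1055/2

order-1 term: -192x^2 + 288x - 144
order-2 term: -384
the series for exp(∇ ∘ D + E_{-2} ∘ Δ ∘ Δ) f terminates at order 2
exp(∇ ∘ D + E_{-2} ∘ Δ ∘ Δ) f = -8x^4 - 192x^2 + 288x - 1055/2


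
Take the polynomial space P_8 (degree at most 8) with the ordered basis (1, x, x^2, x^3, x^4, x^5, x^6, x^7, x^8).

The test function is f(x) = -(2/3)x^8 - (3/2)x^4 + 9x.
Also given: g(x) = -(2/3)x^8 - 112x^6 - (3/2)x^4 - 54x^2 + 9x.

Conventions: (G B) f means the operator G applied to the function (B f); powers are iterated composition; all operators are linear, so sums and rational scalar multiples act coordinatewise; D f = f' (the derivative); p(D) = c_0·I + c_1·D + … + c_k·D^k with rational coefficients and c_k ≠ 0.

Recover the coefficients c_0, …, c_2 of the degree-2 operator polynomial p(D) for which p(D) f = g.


D^0 f = -(2/3)x^8 - (3/2)x^4 + 9x
D^1 f = -(16/3)x^7 - 6x^3 + 9
D^2 f = -(112/3)x^6 - 18x^2
matching coefficients of g against c_0 f + c_1 Df + … from the top degree down determines the c_i
solution: c_0 = 1, c_1 = 0, c_2 = 3

p(D) = I + 3·D^2, i.e. c_0 = 1, c_1 = 0, c_2 = 3


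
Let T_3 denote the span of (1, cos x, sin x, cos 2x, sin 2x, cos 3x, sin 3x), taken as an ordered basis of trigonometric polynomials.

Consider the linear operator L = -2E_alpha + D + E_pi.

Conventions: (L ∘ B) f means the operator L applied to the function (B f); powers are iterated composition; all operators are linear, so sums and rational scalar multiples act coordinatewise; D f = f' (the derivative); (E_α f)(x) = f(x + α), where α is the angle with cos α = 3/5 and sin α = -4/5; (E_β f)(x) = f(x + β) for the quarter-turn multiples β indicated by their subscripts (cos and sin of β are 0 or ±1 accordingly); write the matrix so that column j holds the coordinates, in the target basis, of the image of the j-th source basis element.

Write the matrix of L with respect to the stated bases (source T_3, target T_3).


the matrix is [[-1, 0, 0, 0, 0, 0, 0]; [0, -11/5, 13/5, 0, 0, 0, 0]; [0, -13/5, -11/5, 0, 0, 0, 0]; [0, 0, 0, 39/25, 98/25, 0, 0]; [0, 0, 0, -98/25, 39/25, 0, 0]; [0, 0, 0, 0, 0, 109/125, 463/125]; [0, 0, 0, 0, 0, -463/125, 109/125]] (rows listed top to bottom)

image of 1: -1
image of cos x: -(11/5)cos x - (13/5)sin x
image of sin x: (13/5)cos x - (11/5)sin x
image of cos 2x: (39/25)cos 2x - (98/25)sin 2x
image of sin 2x: (98/25)cos 2x + (39/25)sin 2x
image of cos 3x: (109/125)cos 3x - (463/125)sin 3x
image of sin 3x: (463/125)cos 3x + (109/125)sin 3x
each image's coordinates form column j of the matrix


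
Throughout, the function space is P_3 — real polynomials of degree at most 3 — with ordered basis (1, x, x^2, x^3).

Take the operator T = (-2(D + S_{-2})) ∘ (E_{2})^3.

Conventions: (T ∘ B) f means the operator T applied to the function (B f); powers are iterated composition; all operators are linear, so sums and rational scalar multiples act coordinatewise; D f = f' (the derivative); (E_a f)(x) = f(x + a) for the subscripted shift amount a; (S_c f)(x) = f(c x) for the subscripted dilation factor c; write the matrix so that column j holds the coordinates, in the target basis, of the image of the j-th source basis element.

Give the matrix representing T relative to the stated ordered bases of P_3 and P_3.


image of 1: -2
image of x: 4x - 14
image of x^2: -8x^2 + 44x - 96
image of x^3: 16x^3 - 150x^2 + 360x - 648
each image's coordinates form column j of the matrix

the matrix is [[-2, -14, -96, -648]; [0, 4, 44, 360]; [0, 0, -8, -150]; [0, 0, 0, 16]] (rows listed top to bottom)


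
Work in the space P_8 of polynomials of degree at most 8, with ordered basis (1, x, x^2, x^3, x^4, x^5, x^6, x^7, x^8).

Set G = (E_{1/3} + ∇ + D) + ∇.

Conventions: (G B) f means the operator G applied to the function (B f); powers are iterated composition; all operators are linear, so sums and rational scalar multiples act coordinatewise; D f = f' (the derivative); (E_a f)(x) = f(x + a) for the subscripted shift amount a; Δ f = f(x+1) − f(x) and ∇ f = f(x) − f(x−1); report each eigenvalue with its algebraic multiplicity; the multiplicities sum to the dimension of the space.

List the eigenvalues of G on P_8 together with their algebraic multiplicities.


image of 1: 1
image of x: x + 10/3
image of x^2: x^2 + (20/3)x - 17/9
image of x^3: x^3 + 10x^2 - (17/3)x + 55/27
image of x^4: x^4 + (40/3)x^3 - (34/3)x^2 + (220/27)x - 161/81
image of x^5: x^5 + (50/3)x^4 - (170/9)x^3 + (550/27)x^2 - (805/81)x + 487/243
image of x^6: x^6 + 20x^5 - (85/3)x^4 + (1100/27)x^3 - (805/27)x^2 + (974/81)x - 1457/729
image of x^7: x^7 + (70/3)x^6 - (119/3)x^5 + (1925/27)x^4 - (5635/81)x^3 + (3409/81)x^2 - (10199/729)x + 4375/2187
image of x^8: x^8 + (80/3)x^7 - (476/9)x^6 + (3080/27)x^5 - (11270/81)x^4 + (27272/243)x^3 - (40796/729)x^2 + (35000/2187)x - 13121/6561
the matrix is upper triangular; its diagonal is (1, 1, 1, 1, 1, 1, 1, 1, 1)
for a triangular matrix the eigenvalues are the diagonal entries, with algebraic multiplicity their repetition count

λ = 1 (multiplicity 9)


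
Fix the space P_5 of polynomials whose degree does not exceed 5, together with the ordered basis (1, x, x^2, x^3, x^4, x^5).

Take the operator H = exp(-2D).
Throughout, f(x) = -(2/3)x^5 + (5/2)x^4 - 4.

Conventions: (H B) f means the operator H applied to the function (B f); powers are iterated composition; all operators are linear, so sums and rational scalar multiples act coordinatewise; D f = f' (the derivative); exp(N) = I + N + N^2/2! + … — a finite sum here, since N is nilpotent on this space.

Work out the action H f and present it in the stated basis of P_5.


the image equals g(x) = -(2/3)x^5 + (55/6)x^4 - (140/3)x^3 + (340/3)x^2 - (400/3)x + 172/3

order-1 term: (20/3)x^4 - 20x^3
order-2 term: -(80/3)x^3 + 60x^2
order-3 term: (160/3)x^2 - 80x
order-4 term: -(160/3)x + 40
order-5 term: 64/3
the series for exp(-2D) f terminates at order 5
exp(-2D) f = -(2/3)x^5 + (55/6)x^4 - (140/3)x^3 + (340/3)x^2 - (400/3)x + 172/3


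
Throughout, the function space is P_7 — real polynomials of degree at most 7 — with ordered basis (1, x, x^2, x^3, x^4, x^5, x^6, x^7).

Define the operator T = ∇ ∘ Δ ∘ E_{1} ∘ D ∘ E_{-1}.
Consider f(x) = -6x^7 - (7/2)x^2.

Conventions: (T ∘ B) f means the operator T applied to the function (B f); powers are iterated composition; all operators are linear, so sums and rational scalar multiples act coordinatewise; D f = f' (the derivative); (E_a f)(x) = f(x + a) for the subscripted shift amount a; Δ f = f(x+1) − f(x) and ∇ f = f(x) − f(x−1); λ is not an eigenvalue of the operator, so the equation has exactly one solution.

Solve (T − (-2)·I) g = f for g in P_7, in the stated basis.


g(x) = -3x^7 + 315x^4 + (1253/4)x^2 - 3780x + 21

write g with unknown coordinates in the stated basis and equate coefficients in (T − (-2)·I) g = f
solving from the highest basis element down gives g = -3x^7 + 315x^4 + (1253/4)x^2 - 3780x + 21
check: T g = -630x^4 - 630x^2 + 7560x - 42
so T g − (-2)·g = -6x^7 - (7/2)x^2 = f ✓


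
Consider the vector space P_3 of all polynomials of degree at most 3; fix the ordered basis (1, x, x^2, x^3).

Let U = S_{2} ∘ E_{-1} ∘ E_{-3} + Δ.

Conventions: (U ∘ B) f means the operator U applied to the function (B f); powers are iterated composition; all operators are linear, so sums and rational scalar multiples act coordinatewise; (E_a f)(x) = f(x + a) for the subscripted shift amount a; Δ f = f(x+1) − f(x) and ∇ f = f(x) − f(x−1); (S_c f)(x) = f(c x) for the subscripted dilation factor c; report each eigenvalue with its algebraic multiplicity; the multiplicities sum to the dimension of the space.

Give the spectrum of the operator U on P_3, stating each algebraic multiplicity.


image of 1: 1
image of x: 2x - 3
image of x^2: 4x^2 - 14x + 17
image of x^3: 8x^3 - 45x^2 + 99x - 63
the matrix is upper triangular; its diagonal is (1, 2, 4, 8)
for a triangular matrix the eigenvalues are the diagonal entries, with algebraic multiplicity their repetition count

λ = 1 (multiplicity 1), λ = 2 (multiplicity 1), λ = 4 (multiplicity 1), λ = 8 (multiplicity 1)


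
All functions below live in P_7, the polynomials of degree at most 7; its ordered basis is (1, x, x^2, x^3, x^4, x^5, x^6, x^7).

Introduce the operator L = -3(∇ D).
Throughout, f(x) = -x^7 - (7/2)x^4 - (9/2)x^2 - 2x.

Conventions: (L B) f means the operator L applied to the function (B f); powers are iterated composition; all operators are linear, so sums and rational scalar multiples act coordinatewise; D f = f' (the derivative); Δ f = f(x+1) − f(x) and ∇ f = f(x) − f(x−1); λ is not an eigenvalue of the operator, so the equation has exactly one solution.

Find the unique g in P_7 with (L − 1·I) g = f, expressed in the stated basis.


g(x) = x^7 - 126x^5 + (637/2)x^4 + 7140x^3 - (44973/2)x^2 - 109618x + 193488

write g with unknown coordinates in the stated basis and equate coefficients in (L − 1·I) g = f
solving from the highest basis element down gives g = x^7 - 126x^5 + (637/2)x^4 + 7140x^3 - (44973/2)x^2 - 109618x + 193488
check: L g = -126x^5 + 315x^4 + 7140x^3 - 22491x^2 - 109620x + 193488
so L g − 1·g = -x^7 - (7/2)x^4 - (9/2)x^2 - 2x = f ✓


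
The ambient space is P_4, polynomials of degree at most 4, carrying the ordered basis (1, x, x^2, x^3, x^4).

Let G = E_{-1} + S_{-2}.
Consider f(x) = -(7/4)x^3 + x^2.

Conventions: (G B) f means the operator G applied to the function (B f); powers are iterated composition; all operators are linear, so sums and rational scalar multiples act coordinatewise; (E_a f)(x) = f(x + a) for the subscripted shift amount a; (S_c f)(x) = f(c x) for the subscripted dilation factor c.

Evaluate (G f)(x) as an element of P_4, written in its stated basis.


E_{-1} f = -(7/4)x^3 + (25/4)x^2 - (29/4)x + 11/4
S_{-2} f = 14x^3 + 4x^2
(E_{-1} + S_{-2}) f = (49/4)x^3 + (41/4)x^2 - (29/4)x + 11/4

the result is g(x) = (49/4)x^3 + (41/4)x^2 - (29/4)x + 11/4


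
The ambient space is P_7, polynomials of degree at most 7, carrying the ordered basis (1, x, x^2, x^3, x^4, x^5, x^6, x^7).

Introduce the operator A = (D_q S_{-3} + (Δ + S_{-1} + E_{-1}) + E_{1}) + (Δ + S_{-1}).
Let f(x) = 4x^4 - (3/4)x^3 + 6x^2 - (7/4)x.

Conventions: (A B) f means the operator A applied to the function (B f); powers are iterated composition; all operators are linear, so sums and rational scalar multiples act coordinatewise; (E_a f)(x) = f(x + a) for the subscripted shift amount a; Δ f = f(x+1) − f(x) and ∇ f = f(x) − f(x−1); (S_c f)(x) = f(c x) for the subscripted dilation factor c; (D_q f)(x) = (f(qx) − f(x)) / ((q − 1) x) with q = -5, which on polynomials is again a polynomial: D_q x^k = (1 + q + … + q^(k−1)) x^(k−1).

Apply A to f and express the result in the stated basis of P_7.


the result is g(x) = 16x^4 - 33664x^3 + (2163/4)x^2 - 169x + 161/4

S_{-3} f = 324x^4 + (81/4)x^3 + 54x^2 + (21/4)x
D_q S_{-3} f = -33696x^3 + (1701/4)x^2 - 216x + 21/4
Δ f = 16x^3 + (87/4)x^2 + (103/4)x + 15/2
S_{-1} f = 4x^4 + (3/4)x^3 + 6x^2 + (7/4)x
E_{-1} f = 4x^4 - (67/4)x^3 + (129/4)x^2 - 32x + 25/2
(Δ + S_{-1} + E_{-1}) f = 8x^4 + 60x^2 - (9/2)x + 20
E_{1} f = 4x^4 + (61/4)x^3 + (111/4)x^2 + 24x + 15/2
(D_q S_{-3} + (Δ + S_{-1} + E_{-1}) + E_{1}) f = 12x^4 - (134723/4)x^3 + 513x^2 - (393/2)x + 131/4
Δ f = 16x^3 + (87/4)x^2 + (103/4)x + 15/2
S_{-1} f = 4x^4 + (3/4)x^3 + 6x^2 + (7/4)x
(Δ + S_{-1}) f = 4x^4 + (67/4)x^3 + (111/4)x^2 + (55/2)x + 15/2
((D_q S_{-3} + (Δ + S_{-1} + E_{-1}) + E_{1}) + (Δ + S_{-1})) f = 16x^4 - 33664x^3 + (2163/4)x^2 - 169x + 161/4


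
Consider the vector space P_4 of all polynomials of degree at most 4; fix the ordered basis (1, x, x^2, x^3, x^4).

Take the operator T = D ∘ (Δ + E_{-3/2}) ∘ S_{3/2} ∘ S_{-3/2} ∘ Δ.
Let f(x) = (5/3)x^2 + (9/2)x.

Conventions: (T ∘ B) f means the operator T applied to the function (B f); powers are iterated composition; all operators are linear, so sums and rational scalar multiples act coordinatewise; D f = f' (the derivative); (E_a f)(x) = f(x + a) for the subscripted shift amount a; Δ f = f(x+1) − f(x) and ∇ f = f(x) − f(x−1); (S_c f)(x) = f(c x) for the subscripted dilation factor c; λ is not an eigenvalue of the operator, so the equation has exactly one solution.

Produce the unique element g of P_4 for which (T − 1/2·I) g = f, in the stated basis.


g(x) = -(10/3)x^2 - 9x + 30

write g with unknown coordinates in the stated basis and equate coefficients in (T − 1/2·I) g = f
solving from the highest basis element down gives g = -(10/3)x^2 - 9x + 30
check: T g = 15
so T g − 1/2·g = (5/3)x^2 + (9/2)x = f ✓


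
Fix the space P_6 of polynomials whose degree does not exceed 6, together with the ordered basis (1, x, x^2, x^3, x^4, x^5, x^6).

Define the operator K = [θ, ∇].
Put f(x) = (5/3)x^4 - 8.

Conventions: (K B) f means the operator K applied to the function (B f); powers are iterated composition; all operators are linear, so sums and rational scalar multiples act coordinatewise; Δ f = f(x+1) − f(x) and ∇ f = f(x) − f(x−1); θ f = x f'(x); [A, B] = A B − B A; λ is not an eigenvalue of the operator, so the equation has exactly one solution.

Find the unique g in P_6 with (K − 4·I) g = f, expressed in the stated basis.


the result is g(x) = -(5/12)x^4 + (5/12)x^3 - (25/16)x^2 + (85/32)x - 67/384

write g with unknown coordinates in the stated basis and equate coefficients in (K − 4·I) g = f
solving from the highest basis element down gives g = -(5/12)x^4 + (5/12)x^3 - (25/16)x^2 + (85/32)x - 67/384
check: K g = (5/3)x^3 - (25/4)x^2 + (85/8)x - 835/96
so K g − 4·g = (5/3)x^4 - 8 = f ✓


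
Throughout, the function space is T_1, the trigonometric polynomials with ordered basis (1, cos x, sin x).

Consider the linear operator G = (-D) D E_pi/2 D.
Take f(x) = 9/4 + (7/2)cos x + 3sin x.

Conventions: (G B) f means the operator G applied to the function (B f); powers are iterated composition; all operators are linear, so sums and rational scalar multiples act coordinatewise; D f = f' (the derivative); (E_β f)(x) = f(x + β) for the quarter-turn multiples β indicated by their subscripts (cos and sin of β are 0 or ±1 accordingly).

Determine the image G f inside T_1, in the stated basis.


the result is g(x) = -(7/2)cos x - 3sin x

D f = 3cos x - (7/2)sin x
E_pi/2 D f = -(7/2)cos x - 3sin x
D E_pi/2 D f = -3cos x + (7/2)sin x
D (D E_pi/2 D) f = (7/2)cos x + 3sin x
(-D) (D E_pi/2 D) f = -(7/2)cos x - 3sin x


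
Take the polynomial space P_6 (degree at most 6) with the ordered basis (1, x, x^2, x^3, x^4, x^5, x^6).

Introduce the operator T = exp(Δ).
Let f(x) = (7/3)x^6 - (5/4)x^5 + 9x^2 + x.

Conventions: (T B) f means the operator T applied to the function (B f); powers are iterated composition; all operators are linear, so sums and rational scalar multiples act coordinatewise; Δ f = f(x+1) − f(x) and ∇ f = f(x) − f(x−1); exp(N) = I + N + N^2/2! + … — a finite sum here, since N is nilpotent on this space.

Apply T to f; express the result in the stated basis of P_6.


g(x) = (7/3)x^6 + (51/4)x^5 + (255/4)x^4 + (625/3)x^3 + (943/2)x^2 + (2613/4)x + 1283/3

order-1 term: 14x^5 + (115/4)x^4 + (205/6)x^3 + (45/2)x^2 + (103/4)x + 133/12
order-2 term: 35x^4 + (255/2)x^3 + (415/2)x^2 + (665/4)x + 751/12
order-3 term: (140/3)x^3 + (395/2)x^2 + (625/2)x + 715/4
order-4 term: 35x^2 + (535/4)x + 835/6
order-5 term: 14x + 135/4
order-6 term: 7/3
the series for exp(Δ) f terminates at order 6
exp(Δ) f = (7/3)x^6 + (51/4)x^5 + (255/4)x^4 + (625/3)x^3 + (943/2)x^2 + (2613/4)x + 1283/3


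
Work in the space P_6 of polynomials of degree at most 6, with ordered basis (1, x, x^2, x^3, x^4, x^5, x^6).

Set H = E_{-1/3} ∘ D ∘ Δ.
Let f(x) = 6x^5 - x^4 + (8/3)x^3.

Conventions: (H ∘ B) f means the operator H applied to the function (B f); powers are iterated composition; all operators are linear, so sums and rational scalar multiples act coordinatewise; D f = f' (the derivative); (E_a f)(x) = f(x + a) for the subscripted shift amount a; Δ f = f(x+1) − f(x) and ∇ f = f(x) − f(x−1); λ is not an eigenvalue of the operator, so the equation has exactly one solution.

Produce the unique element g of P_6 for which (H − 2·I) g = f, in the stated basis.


write g with unknown coordinates in the stated basis and equate coefficients in (H − 2·I) g = f
solving from the highest basis element down gives g = -3x^5 + (1/2)x^4 - (94/3)x^3 - 12x^2 - 103x - 517/18
check: H g = -60x^3 - 24x^2 - 206x - 517/9
so H g − 2·g = 6x^5 - x^4 + (8/3)x^3 = f ✓

the image equals g(x) = -3x^5 + (1/2)x^4 - (94/3)x^3 - 12x^2 - 103x - 517/18


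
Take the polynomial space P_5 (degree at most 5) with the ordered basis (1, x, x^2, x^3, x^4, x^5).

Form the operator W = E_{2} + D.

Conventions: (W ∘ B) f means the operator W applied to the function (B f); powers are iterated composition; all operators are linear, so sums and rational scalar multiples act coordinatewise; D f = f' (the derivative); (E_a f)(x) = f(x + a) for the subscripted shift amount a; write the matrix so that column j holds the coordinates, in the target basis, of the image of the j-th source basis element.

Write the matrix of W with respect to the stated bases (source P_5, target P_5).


the matrix is [[1, 3, 4, 8, 16, 32]; [0, 1, 6, 12, 32, 80]; [0, 0, 1, 9, 24, 80]; [0, 0, 0, 1, 12, 40]; [0, 0, 0, 0, 1, 15]; [0, 0, 0, 0, 0, 1]] (rows listed top to bottom)

image of 1: 1
image of x: x + 3
image of x^2: x^2 + 6x + 4
image of x^3: x^3 + 9x^2 + 12x + 8
image of x^4: x^4 + 12x^3 + 24x^2 + 32x + 16
image of x^5: x^5 + 15x^4 + 40x^3 + 80x^2 + 80x + 32
each image's coordinates form column j of the matrix


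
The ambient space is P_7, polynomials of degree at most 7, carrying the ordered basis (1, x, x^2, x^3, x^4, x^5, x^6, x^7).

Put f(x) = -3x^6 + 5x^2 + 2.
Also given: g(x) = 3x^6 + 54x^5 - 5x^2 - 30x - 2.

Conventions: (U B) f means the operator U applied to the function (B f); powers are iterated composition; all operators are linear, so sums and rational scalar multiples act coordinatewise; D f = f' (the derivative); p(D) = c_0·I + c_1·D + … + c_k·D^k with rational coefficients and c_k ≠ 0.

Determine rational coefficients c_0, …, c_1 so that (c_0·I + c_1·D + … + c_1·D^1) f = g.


D^0 f = -3x^6 + 5x^2 + 2
D^1 f = -18x^5 + 10x
matching coefficients of g against c_0 f + c_1 Df + … from the top degree down determines the c_i
solution: c_0 = -1, c_1 = -3

p(D) = -I − 3·D, i.e. c_0 = -1, c_1 = -3


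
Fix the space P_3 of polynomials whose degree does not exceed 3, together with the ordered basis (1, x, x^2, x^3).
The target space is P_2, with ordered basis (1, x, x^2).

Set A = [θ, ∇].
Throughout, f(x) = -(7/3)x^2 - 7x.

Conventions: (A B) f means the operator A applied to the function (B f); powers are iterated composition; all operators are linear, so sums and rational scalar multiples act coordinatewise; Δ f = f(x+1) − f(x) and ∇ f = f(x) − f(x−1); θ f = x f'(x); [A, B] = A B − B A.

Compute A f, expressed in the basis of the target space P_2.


the result is g(x) = (14/3)x + 7/3

∇ f = -(14/3)x - 14/3
θ ∇ f = -(14/3)x
θ f = -(14/3)x^2 - 7x
∇ θ f = -(28/3)x - 7/3
[θ, ∇] f = (14/3)x + 7/3


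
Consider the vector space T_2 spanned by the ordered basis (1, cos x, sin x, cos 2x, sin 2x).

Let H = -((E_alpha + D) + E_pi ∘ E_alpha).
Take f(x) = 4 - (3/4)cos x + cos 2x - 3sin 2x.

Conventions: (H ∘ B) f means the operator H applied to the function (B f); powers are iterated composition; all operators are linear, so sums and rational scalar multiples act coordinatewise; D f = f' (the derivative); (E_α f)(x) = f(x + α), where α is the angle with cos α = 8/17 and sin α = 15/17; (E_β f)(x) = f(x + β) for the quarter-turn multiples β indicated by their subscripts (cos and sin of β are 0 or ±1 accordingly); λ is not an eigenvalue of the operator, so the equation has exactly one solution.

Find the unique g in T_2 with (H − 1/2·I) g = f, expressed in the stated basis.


the image equals g(x) = -8/5 + (3/10)cos x + (3/5)sin x - (11986/15929)cos 2x - (6362/15929)sin 2x

write g with unknown coordinates in the stated basis and equate coefficients in (H − 1/2·I) g = f
solving from the highest basis element down gives g = -8/5 + (3/10)cos x + (3/5)sin x - (11986/15929)cos 2x - (6362/15929)sin 2x
check: H g = 16/5 - (3/5)cos x + (3/10)sin x + (9936/15929)cos 2x - (50968/15929)sin 2x
so H g − 1/2·g = 4 - (3/4)cos x + cos 2x - 3sin 2x = f ✓


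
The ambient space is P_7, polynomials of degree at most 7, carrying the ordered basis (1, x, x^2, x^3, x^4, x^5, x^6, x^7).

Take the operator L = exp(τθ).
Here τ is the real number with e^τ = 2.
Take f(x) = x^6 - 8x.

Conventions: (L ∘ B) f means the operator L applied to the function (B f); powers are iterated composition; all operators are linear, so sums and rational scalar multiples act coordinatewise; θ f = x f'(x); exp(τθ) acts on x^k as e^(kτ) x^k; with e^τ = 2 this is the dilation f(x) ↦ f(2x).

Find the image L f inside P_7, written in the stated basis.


exp(τθ) x^k = e^(kτ) x^k; with e^τ = 2 this sends x^k to 2^k x^k
x ↦ 2 x
x^6 ↦ 64 x^6
applying this coordinatewise to f: exp(τθ) f = 64x^6 - 16x

the image equals g(x) = 64x^6 - 16x


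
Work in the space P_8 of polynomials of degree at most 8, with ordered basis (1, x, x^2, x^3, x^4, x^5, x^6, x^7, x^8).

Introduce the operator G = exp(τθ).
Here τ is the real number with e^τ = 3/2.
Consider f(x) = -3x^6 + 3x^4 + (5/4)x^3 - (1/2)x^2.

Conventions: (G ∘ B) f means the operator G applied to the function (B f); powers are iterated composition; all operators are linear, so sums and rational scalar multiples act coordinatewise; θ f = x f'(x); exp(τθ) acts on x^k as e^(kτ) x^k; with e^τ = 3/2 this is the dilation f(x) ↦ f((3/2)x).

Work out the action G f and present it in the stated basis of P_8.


the image equals g(x) = -(2187/64)x^6 + (243/16)x^4 + (135/32)x^3 - (9/8)x^2

exp(τθ) x^k = e^(kτ) x^k; with e^τ = 3/2 this sends x^k to (3/2)^k x^k
x^2 ↦ 9/4 x^2
x^3 ↦ 27/8 x^3
x^4 ↦ 81/16 x^4
x^6 ↦ 729/64 x^6
applying this coordinatewise to f: exp(τθ) f = -(2187/64)x^6 + (243/16)x^4 + (135/32)x^3 - (9/8)x^2


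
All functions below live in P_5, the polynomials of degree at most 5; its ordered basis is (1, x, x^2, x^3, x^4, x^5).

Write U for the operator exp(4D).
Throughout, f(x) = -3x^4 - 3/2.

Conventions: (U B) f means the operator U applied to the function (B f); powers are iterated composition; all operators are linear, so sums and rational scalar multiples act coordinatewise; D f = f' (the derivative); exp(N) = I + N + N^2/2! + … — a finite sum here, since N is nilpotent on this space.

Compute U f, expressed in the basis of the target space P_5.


order-1 term: -48x^3
order-2 term: -288x^2
order-3 term: -768x
order-4 term: -768
the series for exp(4D) f terminates at order 4
exp(4D) f = -3x^4 - 48x^3 - 288x^2 - 768x - 1539/2

the result is g(x) = -3x^4 - 48x^3 - 288x^2 - 768x - 1539/2


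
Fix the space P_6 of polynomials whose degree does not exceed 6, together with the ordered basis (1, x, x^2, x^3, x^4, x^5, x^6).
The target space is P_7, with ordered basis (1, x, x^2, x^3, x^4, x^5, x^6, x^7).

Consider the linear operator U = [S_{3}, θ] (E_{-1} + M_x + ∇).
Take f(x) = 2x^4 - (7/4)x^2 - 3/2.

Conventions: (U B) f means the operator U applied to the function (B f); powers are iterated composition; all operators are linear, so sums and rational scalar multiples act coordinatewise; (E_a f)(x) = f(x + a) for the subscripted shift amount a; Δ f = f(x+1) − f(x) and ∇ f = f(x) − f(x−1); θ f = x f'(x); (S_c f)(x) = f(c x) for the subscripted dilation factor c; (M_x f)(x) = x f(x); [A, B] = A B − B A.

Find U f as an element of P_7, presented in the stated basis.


g(x) = 0

E_{-1} f = 2x^4 - 8x^3 + (41/4)x^2 - (9/2)x - 5/4
M_x f = 2x^5 - (7/4)x^3 - (3/2)x
∇ f = 8x^3 - 12x^2 + (9/2)x - 1/4
(E_{-1} + M_x + ∇) f = 2x^5 + 2x^4 - (7/4)x^3 - (7/4)x^2 - (3/2)x - 3/2
θ (E_{-1} + M_x + ∇) f = 10x^5 + 8x^4 - (21/4)x^3 - (7/2)x^2 - (3/2)x
S_{3} θ (E_{-1} + M_x + ∇) f = 2430x^5 + 648x^4 - (567/4)x^3 - (63/2)x^2 - (9/2)x
S_{3} (E_{-1} + M_x + ∇) f = 486x^5 + 162x^4 - (189/4)x^3 - (63/4)x^2 - (9/2)x - 3/2
θ S_{3} (E_{-1} + M_x + ∇) f = 2430x^5 + 648x^4 - (567/4)x^3 - (63/2)x^2 - (9/2)x
[S_{3}, θ] (E_{-1} + M_x + ∇) f = 0


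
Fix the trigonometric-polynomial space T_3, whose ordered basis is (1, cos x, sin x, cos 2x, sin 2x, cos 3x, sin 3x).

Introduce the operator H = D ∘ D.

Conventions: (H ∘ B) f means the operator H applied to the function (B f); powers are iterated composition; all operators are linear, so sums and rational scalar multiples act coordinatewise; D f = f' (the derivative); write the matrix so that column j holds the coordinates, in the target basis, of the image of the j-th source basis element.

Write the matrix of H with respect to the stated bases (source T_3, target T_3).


image of 1: 0
image of cos x: -cos x
image of sin x: -sin x
image of cos 2x: -4cos 2x
image of sin 2x: -4sin 2x
image of cos 3x: -9cos 3x
image of sin 3x: -9sin 3x
each image's coordinates form column j of the matrix

the matrix is [[0, 0, 0, 0, 0, 0, 0]; [0, -1, 0, 0, 0, 0, 0]; [0, 0, -1, 0, 0, 0, 0]; [0, 0, 0, -4, 0, 0, 0]; [0, 0, 0, 0, -4, 0, 0]; [0, 0, 0, 0, 0, -9, 0]; [0, 0, 0, 0, 0, 0, -9]] (rows listed top to bottom)


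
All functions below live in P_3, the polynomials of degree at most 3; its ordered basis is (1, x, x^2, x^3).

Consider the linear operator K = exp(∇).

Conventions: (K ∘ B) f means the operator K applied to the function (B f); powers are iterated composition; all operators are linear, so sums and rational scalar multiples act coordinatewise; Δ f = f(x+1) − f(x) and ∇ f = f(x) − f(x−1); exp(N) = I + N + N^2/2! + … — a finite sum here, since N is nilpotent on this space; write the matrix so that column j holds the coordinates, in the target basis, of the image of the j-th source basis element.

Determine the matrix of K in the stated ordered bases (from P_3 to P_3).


image of 1: 1
image of x: x + 1
image of x^2: x^2 + 2x
image of x^3: x^3 + 3x^2 - 1
each image's coordinates form column j of the matrix

the matrix is [[1, 1, 0, -1]; [0, 1, 2, 0]; [0, 0, 1, 3]; [0, 0, 0, 1]] (rows listed top to bottom)


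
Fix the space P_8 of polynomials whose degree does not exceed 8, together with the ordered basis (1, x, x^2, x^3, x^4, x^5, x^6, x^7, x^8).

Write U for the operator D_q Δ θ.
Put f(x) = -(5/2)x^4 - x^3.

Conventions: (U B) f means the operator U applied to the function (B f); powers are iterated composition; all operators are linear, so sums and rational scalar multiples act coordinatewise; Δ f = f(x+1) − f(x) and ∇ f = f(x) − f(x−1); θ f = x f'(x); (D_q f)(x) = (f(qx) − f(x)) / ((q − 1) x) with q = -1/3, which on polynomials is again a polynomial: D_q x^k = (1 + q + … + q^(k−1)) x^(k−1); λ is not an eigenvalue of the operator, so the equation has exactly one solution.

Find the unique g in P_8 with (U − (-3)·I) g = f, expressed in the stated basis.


g(x) = -(5/6)x^4 - (1/3)x^3 + (280/81)x^2 + (46/9)x + 203/243

write g with unknown coordinates in the stated basis and equate coefficients in (U − (-3)·I) g = f
solving from the highest basis element down gives g = -(5/6)x^4 - (1/3)x^3 + (280/81)x^2 + (46/9)x + 203/243
check: U g = -(280/27)x^2 - (46/3)x - 203/81
so U g − (-3)·g = -(5/2)x^4 - x^3 = f ✓


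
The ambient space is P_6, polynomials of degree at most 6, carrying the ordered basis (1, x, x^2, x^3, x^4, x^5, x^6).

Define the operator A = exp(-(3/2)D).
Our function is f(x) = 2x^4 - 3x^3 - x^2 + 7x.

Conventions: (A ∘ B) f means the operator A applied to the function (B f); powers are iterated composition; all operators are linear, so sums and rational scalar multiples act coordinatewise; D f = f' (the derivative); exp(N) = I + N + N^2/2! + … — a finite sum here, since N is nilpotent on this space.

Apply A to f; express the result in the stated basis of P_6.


g(x) = 2x^4 - 15x^3 + (79/2)x^2 - (149/4)x + 15/2

order-1 term: -12x^3 + (27/2)x^2 + 3x - 21/2
order-2 term: 27x^2 - (81/4)x - 9/4
order-3 term: -27x + 81/8
order-4 term: 81/8
the series for exp(-(3/2)D) f terminates at order 4
exp(-(3/2)D) f = 2x^4 - 15x^3 + (79/2)x^2 - (149/4)x + 15/2


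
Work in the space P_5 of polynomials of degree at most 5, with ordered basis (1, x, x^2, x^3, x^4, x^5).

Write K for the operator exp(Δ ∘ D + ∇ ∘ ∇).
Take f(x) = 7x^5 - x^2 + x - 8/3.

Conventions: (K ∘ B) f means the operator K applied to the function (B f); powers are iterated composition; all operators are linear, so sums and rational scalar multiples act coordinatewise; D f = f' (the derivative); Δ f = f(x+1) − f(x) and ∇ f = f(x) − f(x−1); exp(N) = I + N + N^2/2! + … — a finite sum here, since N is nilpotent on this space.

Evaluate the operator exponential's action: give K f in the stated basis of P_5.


g(x) = 7x^5 + 280x^3 - 211x^2 + 2311x - 3065/3

order-1 term: 280x^3 - 210x^2 + 630x - 179
order-2 term: 1680x - 840
the series for exp(Δ ∘ D + ∇ ∘ ∇) f terminates at order 2
exp(Δ ∘ D + ∇ ∘ ∇) f = 7x^5 + 280x^3 - 211x^2 + 2311x - 3065/3


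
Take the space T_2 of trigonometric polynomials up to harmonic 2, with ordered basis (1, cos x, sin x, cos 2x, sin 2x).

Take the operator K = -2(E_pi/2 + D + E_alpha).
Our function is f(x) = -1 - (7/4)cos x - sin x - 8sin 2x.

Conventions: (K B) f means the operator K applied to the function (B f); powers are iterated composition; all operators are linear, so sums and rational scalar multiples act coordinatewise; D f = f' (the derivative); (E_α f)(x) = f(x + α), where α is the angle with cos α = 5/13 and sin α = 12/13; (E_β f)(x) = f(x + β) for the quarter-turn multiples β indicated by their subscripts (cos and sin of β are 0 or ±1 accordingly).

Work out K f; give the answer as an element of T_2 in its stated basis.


E_pi/2 f = -1 - cos x + (7/4)sin x + 8sin 2x
D f = -cos x + (7/4)sin x - 16cos 2x
E_alpha f = -1 - (83/52)cos x + (16/13)sin x - (960/169)cos 2x + (952/169)sin 2x
(E_pi/2 + D + E_alpha) f = -2 - (187/52)cos x + (123/26)sin x - (3664/169)cos 2x + (2304/169)sin 2x
(-2(E_pi/2 + D + E_alpha)) f = 4 + (187/26)cos x - (123/13)sin x + (7328/169)cos 2x - (4608/169)sin 2x

g(x) = 4 + (187/26)cos x - (123/13)sin x + (7328/169)cos 2x - (4608/169)sin 2x


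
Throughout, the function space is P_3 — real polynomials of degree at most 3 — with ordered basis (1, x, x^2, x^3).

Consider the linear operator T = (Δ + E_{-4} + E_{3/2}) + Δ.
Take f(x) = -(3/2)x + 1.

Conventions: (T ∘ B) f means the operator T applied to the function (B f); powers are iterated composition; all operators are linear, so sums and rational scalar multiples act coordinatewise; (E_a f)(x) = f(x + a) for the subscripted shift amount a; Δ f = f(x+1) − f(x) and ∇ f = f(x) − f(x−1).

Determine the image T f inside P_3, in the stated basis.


the image equals g(x) = -3x + 11/4

Δ f = -3/2
E_{-4} f = -(3/2)x + 7
E_{3/2} f = -(3/2)x - 5/4
(Δ + E_{-4} + E_{3/2}) f = -3x + 17/4
Δ f = -3/2
((Δ + E_{-4} + E_{3/2}) + Δ) f = -3x + 11/4


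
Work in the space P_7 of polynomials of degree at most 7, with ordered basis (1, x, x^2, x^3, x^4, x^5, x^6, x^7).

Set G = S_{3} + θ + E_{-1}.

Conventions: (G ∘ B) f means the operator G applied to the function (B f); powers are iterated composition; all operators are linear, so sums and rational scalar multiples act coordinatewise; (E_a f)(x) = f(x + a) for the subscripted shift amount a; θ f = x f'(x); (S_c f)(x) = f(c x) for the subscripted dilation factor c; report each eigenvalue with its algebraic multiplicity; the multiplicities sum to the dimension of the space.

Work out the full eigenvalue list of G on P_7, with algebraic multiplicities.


image of 1: 2
image of x: 5x - 1
image of x^2: 12x^2 - 2x + 1
image of x^3: 31x^3 - 3x^2 + 3x - 1
image of x^4: 86x^4 - 4x^3 + 6x^2 - 4x + 1
image of x^5: 249x^5 - 5x^4 + 10x^3 - 10x^2 + 5x - 1
image of x^6: 736x^6 - 6x^5 + 15x^4 - 20x^3 + 15x^2 - 6x + 1
image of x^7: 2195x^7 - 7x^6 + 21x^5 - 35x^4 + 35x^3 - 21x^2 + 7x - 1
the matrix is upper triangular; its diagonal is (2, 5, 12, 31, 86, 249, 736, 2195)
for a triangular matrix the eigenvalues are the diagonal entries, with algebraic multiplicity their repetition count

λ = 2 (multiplicity 1), λ = 5 (multiplicity 1), λ = 12 (multiplicity 1), λ = 31 (multiplicity 1), λ = 86 (multiplicity 1), λ = 249 (multiplicity 1), λ = 736 (multiplicity 1), λ = 2195 (multiplicity 1)


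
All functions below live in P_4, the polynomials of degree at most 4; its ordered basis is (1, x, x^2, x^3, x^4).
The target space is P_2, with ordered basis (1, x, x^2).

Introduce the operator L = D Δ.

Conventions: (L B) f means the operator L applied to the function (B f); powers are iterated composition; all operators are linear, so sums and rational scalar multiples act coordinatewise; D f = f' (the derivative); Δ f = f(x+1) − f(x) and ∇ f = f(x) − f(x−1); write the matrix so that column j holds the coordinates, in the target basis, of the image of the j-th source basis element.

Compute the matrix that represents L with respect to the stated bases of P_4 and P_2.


image of 1: 0
image of x: 0
image of x^2: 2
image of x^3: 6x + 3
image of x^4: 12x^2 + 12x + 4
each image's coordinates form column j of the matrix

the matrix is [[0, 0, 2, 3, 4]; [0, 0, 0, 6, 12]; [0, 0, 0, 0, 12]] (rows listed top to bottom)


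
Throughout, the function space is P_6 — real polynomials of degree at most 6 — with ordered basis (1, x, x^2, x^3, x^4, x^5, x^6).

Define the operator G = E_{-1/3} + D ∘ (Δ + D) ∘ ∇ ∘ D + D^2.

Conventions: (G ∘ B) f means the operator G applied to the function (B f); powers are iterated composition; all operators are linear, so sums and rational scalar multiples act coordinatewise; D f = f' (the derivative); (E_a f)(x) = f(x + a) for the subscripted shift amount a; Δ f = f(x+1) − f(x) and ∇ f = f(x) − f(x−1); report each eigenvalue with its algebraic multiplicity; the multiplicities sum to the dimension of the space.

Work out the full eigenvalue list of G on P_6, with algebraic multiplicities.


λ = 1 (multiplicity 7)

image of 1: 1
image of x: x - 1/3
image of x^2: x^2 - (2/3)x + 19/9
image of x^3: x^3 - x^2 + (19/3)x - 1/27
image of x^4: x^4 - (4/3)x^3 + (38/3)x^2 - (4/27)x + 3889/81
image of x^5: x^5 - (5/3)x^4 + (190/9)x^3 - (10/27)x^2 + (19445/81)x - 14581/243
image of x^6: x^6 - 2x^5 + (95/3)x^4 - (20/27)x^3 + (19445/27)x^2 - (29162/81)x + 131221/729
the matrix is upper triangular; its diagonal is (1, 1, 1, 1, 1, 1, 1)
for a triangular matrix the eigenvalues are the diagonal entries, with algebraic multiplicity their repetition count
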